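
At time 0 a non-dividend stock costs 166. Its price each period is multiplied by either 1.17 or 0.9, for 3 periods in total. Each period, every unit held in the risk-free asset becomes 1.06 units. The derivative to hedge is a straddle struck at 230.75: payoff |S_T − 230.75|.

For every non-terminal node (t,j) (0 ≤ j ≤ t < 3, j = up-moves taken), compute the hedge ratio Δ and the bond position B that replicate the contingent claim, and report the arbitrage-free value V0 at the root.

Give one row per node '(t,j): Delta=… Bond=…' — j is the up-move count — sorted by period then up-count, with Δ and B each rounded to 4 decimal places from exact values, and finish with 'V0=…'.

(0,0): Delta=-0.5102 Bond=124.7133
(1,0): Delta=-1.0000 Bond=205.3667
(1,1): Delta=-0.2512 Bond=81.8914
(2,0): Delta=-1.0000 Bond=217.6887
(2,1): Delta=-1.0000 Bond=217.6887
(2,2): Delta=0.1448 Bond=-3.1777
V0=40.0139

Since d<R<u, set p* = (R−d)/(u−d) = 0.5926; price each node as the discounted p*-expectation of its children.
Terminal payoffs: V(3,0)=109.7360, V(3,1)=73.4318, V(3,2)=26.2363, V(3,3)=35.1178
  t=2,j=0: stock 134.4600 → up 157.3182 (V=73.4318), down 121.0140 (V=109.7360). Price 83.2287; hedge Δ=-1.0000, bond B=217.6887.
  t=2,j=1: stock 174.7980 → up 204.5137 (V=26.2363), down 157.3182 (V=73.4318). Price 42.8907; hedge Δ=-1.0000, bond B=217.6887.
  t=2,j=2: stock 227.2374 → up 265.8678 (V=35.1178), down 204.5137 (V=26.2363). Price 29.7164; hedge Δ=0.1448, bond B=-3.1777.
  t=1,j=0: stock 149.4000 → up 174.7980 (V=42.8907), down 134.4600 (V=83.2287). Price 55.9667; hedge Δ=-1.0000, bond B=205.3667.
  t=1,j=1: stock 194.2200 → up 227.2374 (V=29.7164), down 174.7980 (V=42.8907). Price 33.0978; hedge Δ=-0.2512, bond B=81.8914.
  t=0,j=0: stock 166.0000 → up 194.2200 (V=33.0978), down 149.4000 (V=55.9667). Price 40.0139; hedge Δ=-0.5102, bond B=124.7133.
Self-financing check: at every node Δ·S+B equals the discounted successor values.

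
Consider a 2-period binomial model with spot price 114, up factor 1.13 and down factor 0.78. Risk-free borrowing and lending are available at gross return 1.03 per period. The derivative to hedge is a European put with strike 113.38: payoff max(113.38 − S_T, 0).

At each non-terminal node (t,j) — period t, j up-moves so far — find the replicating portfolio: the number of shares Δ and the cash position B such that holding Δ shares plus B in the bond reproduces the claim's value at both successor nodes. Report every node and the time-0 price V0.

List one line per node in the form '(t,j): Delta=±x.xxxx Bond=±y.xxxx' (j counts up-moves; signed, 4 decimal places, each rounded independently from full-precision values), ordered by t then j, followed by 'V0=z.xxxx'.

The replicating-portfolio and risk-neutral prices coincide; use p* = (1.03−0.78)/(1.13−0.78) = 0.7143 for the latter.
Terminal payoffs: V(2,0)=44.0224, V(2,1)=12.9004, V(2,2)=0.0000
(1,0): S=88.9200. Δ = (V_up−V_dn)/(S_up−S_dn) = (12.9004−44.0224)/(100.4796−69.3576) = -1.0000. V = [p*·12.9004 + (1−p*)·44.0224]/1.03 = 21.1577. B = V − Δ·S = 110.0777.
(1,1): S=128.8200. Δ = (V_up−V_dn)/(S_up−S_dn) = (0.0000−12.9004)/(145.5666−100.4796) = -0.2861. V = [p*·0.0000 + (1−p*)·12.9004]/1.03 = 3.5785. B = V − Δ·S = 40.4368.
(0,0): S=114.0000. Δ = (V_up−V_dn)/(S_up−S_dn) = (3.5785−21.1577)/(128.8200−88.9200) = -0.4406. V = [p*·3.5785 + (1−p*)·21.1577]/1.03 = 8.3506. B = V − Δ·S = 58.5769.
Each (Δ,B) replicates both successor values, so the strategy is self-financing and V0 is arbitrage-free.

(0,0): Delta=-0.4406 Bond=58.5769
(1,0): Delta=-1.0000 Bond=110.0777
(1,1): Delta=-0.2861 Bond=40.4368
V0=8.3506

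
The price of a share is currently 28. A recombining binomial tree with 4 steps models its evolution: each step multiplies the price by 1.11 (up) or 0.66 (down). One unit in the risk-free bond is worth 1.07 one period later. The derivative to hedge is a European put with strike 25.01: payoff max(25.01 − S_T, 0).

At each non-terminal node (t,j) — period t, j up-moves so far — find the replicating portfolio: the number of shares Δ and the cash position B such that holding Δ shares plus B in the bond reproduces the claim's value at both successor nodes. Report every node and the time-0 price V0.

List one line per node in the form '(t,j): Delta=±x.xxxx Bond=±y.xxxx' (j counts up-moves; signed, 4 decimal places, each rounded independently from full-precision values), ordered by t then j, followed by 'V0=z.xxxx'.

(0,0): Delta=-0.1518 Bond=4.5838
(1,0): Delta=-0.9770 Bond=20.1534
(1,1): Delta=-0.1040 Bond=3.4170
(2,0): Delta=-1.0000 Bond=21.8447
(2,1): Delta=-0.9757 Bond=21.5368
(2,2): Delta=-0.0534 Bond=1.9117
(3,0): Delta=-1.0000 Bond=23.3738
(3,1): Delta=-1.0000 Bond=23.3738
(3,2): Delta=-0.9743 Bond=23.0122
(3,3): Delta=0.0000 Bond=0.0000
V0=0.3320

Since d<R<u, set p* = (R−d)/(u−d) = 0.9111; price each node as the discounted p*-expectation of its children.
At expiry t=4: V(4,0)=19.6971, V(4,1)=16.0746, V(4,2)=9.9823, V(4,3)=0.0000, V(4,4)=0.0000
Node (3,0) S=8.0499: V=(p*·16.0746+(1−p*)·19.6971)/1.07=15.3239; Δ=(16.0746−19.6971)/(8.9354−5.3129)=-1.0000; B=V−Δ·S=23.3738
Node (3,1) S=13.5384: V=(p*·9.9823+(1−p*)·16.0746)/1.07=9.8354; Δ=(9.9823−16.0746)/(15.0277−8.9354)=-1.0000; B=V−Δ·S=23.3738
Node (3,2) S=22.7692: V=(p*·0.0000+(1−p*)·9.9823)/1.07=0.8293; Δ=(0.0000−9.9823)/(25.2738−15.0277)=-0.9743; B=V−Δ·S=23.0122
Node (3,3) S=38.2937: V=(p*·0.0000+(1−p*)·0.0000)/1.07=0.0000; Δ=(0.0000−0.0000)/(42.5060−25.2738)=0.0000; B=V−Δ·S=0.0000
Node (2,0) S=12.1968: V=(p*·9.8354+(1−p*)·15.3239)/1.07=9.6479; Δ=(9.8354−15.3239)/(13.5384−8.0499)=-1.0000; B=V−Δ·S=21.8447
Node (2,1) S=20.5128: V=(p*·0.8293+(1−p*)·9.8354)/1.07=1.5232; Δ=(0.8293−9.8354)/(22.7692−13.5384)=-0.9757; B=V−Δ·S=21.5368
Node (2,2) S=34.4988: V=(p*·0.0000+(1−p*)·0.8293)/1.07=0.0689; Δ=(0.0000−0.8293)/(38.2937−22.7692)=-0.0534; B=V−Δ·S=1.9117
Node (1,0) S=18.4800: V=(p*·1.5232+(1−p*)·9.6479)/1.07=2.0985; Δ=(1.5232−9.6479)/(20.5128−12.1968)=-0.9770; B=V−Δ·S=20.1534
Node (1,1) S=31.0800: V=(p*·0.0689+(1−p*)·1.5232)/1.07=0.1852; Δ=(0.0689−1.5232)/(34.4988−20.5128)=-0.1040; B=V−Δ·S=3.4170
Node (0,0) S=28.0000: V=(p*·0.1852+(1−p*)·2.0985)/1.07=0.3320; Δ=(0.1852−2.0985)/(31.0800−18.4800)=-0.1518; B=V−Δ·S=4.5838
Check: Δ(0,0)·S0 + B(0,0) = 0.3320 = V0.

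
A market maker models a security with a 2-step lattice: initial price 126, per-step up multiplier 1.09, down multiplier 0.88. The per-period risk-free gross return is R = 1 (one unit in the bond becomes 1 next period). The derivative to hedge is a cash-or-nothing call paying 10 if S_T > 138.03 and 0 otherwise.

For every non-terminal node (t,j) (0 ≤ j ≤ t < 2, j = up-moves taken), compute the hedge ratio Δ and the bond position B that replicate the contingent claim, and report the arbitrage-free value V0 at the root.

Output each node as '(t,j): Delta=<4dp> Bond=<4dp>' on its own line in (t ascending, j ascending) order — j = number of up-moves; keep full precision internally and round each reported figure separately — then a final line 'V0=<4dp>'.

(0,0): Delta=0.2160 Bond=-23.9456
(1,0): Delta=0.0000 Bond=0.0000
(1,1): Delta=0.3467 Bond=-41.9048
V0=3.2653

The replicating-portfolio and risk-neutral prices coincide; use p* = (1−0.88)/(1.09−0.88) = 0.5714 for the latter.
At expiry t=2: V(2,0)=0.0000, V(2,1)=0.0000, V(2,2)=10.0000
(1,0): S=110.8800. Δ = (V_up−V_dn)/(S_up−S_dn) = (0.0000−0.0000)/(120.8592−97.5744) = 0.0000. V = [p*·0.0000 + (1−p*)·0.0000]/1 = 0.0000. B = V − Δ·S = 0.0000.
(1,1): S=137.3400. Δ = (V_up−V_dn)/(S_up−S_dn) = (10.0000−0.0000)/(149.7006−120.8592) = 0.3467. V = [p*·10.0000 + (1−p*)·0.0000]/1 = 5.7143. B = V − Δ·S = -41.9048.
(0,0): S=126.0000. Δ = (V_up−V_dn)/(S_up−S_dn) = (5.7143−0.0000)/(137.3400−110.8800) = 0.2160. V = [p*·5.7143 + (1−p*)·0.0000]/1 = 3.2653. B = V − Δ·S = -23.9456.
Self-financing check: at every node Δ·S+B equals the discounted successor values.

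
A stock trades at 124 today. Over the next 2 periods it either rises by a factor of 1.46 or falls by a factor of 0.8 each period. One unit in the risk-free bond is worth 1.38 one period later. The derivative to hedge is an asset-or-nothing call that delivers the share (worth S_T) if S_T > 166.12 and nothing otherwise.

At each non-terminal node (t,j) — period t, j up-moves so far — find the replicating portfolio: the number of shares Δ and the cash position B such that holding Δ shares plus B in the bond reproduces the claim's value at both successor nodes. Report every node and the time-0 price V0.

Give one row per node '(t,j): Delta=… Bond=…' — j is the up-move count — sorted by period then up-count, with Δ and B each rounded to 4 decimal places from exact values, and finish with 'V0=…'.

(0,0): Delta=2.0567 Bond=-147.8425
(1,0): Delta=0.0000 Bond=0.0000
(1,1): Delta=2.2121 Bond=-232.1637
V0=107.1858

The replicating-portfolio and risk-neutral prices coincide; use p* = (1.38−0.8)/(1.46−0.8) = 0.8788 for the latter.
Payoff layer (t=2): V(2,0)=0.0000, V(2,1)=0.0000, V(2,2)=264.3184
  t=1,j=0: stock 99.2000 → up 144.8320 (V=0.0000), down 79.3600 (V=0.0000). Price 0.0000; hedge Δ=0.0000, bond B=0.0000.
  t=1,j=1: stock 181.0400 → up 264.3184 (V=264.3184), down 144.8320 (V=0.0000). Price 168.3187; hedge Δ=2.2121, bond B=-232.1637.
  t=0,j=0: stock 124.0000 → up 181.0400 (V=168.3187), down 99.2000 (V=0.0000). Price 107.1858; hedge Δ=2.0567, bond B=-147.8425.
Root portfolio cost Δ·124+B reproduces V0=107.1858.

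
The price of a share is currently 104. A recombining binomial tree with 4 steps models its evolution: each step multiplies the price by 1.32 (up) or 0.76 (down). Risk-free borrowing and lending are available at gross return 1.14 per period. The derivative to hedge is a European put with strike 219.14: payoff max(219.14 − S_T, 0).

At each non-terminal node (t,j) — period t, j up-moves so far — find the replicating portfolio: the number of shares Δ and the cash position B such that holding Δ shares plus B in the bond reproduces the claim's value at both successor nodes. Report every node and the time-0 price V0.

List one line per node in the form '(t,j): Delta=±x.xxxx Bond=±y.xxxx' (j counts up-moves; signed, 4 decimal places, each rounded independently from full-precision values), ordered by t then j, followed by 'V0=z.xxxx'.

No-arbitrage ⇒ martingale measure with p* = (R−d)/(u−d) = 0.6786.
Payoff layer (t=4): V(4,0)=184.4433, V(4,1)=158.8774, V(4,2)=114.4733, V(4,3)=37.3505, V(4,4)=0.0000
  t=3,j=0: stock 45.6535 → up 60.2626 (V=158.8774), down 34.6967 (V=184.4433). Price 146.5746; hedge Δ=-1.0000, bond B=192.2281.
  t=3,j=1: stock 79.2929 → up 104.6667 (V=114.4733), down 60.2626 (V=158.8774). Price 112.9351; hedge Δ=-1.0000, bond B=192.2281.
  t=3,j=2: stock 137.7193 → up 181.7895 (V=37.3505), down 104.6667 (V=114.4733). Price 54.5088; hedge Δ=-1.0000, bond B=192.2281.
  t=3,j=3: stock 239.1967 → up 315.7396 (V=0.0000), down 181.7895 (V=37.3505). Price 10.5312; hedge Δ=-0.2788, bond B=77.2285.
  t=2,j=0: stock 60.0704 → up 79.2929 (V=112.9351), down 45.6535 (V=146.5746). Price 108.5507; hedge Δ=-1.0000, bond B=168.6211.
  t=2,j=1: stock 104.3328 → up 137.7193 (V=54.5088), down 79.2929 (V=112.9351). Price 64.2883; hedge Δ=-1.0000, bond B=168.6211.
  t=2,j=2: stock 181.2096 → up 239.1967 (V=10.5312), down 137.7193 (V=54.5088). Price 21.6376; hedge Δ=-0.4334, bond B=100.1690.
  t=1,j=0: stock 79.0400 → up 104.3328 (V=64.2883), down 60.0704 (V=108.5507). Price 68.8733; hedge Δ=-1.0000, bond B=147.9133.
  t=1,j=1: stock 137.2800 → up 181.2096 (V=21.6376), down 104.3328 (V=64.2883). Price 31.0059; hedge Δ=-0.5548, bond B=107.1680.
  t=0,j=0: stock 104.0000 → up 137.2800 (V=31.0059), down 79.0400 (V=68.8733). Price 37.8750; hedge Δ=-0.6502, bond B=105.4953.
The time-0 hedge costs 37.8750, which is the no-arbitrage price.

(0,0): Delta=-0.6502 Bond=105.4953
(1,0): Delta=-1.0000 Bond=147.9133
(1,1): Delta=-0.5548 Bond=107.1680
(2,0): Delta=-1.0000 Bond=168.6211
(2,1): Delta=-1.0000 Bond=168.6211
(2,2): Delta=-0.4334 Bond=100.1690
(3,0): Delta=-1.0000 Bond=192.2281
(3,1): Delta=-1.0000 Bond=192.2281
(3,2): Delta=-1.0000 Bond=192.2281
(3,3): Delta=-0.2788 Bond=77.2285
V0=37.8750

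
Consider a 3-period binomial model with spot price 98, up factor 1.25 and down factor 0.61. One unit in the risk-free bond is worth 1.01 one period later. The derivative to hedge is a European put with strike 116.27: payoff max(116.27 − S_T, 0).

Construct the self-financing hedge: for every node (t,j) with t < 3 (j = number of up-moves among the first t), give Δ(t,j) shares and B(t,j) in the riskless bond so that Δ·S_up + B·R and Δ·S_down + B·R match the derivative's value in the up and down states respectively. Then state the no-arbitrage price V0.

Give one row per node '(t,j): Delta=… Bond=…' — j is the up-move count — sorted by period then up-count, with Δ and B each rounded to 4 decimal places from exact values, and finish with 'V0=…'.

(0,0): Delta=-0.5413 Bond=85.6989
(1,0): Delta=-1.0000 Bond=113.9790
(1,1): Delta=-0.4069 Bond=70.1020
(2,0): Delta=-1.0000 Bond=115.1188
(2,1): Delta=-1.0000 Bond=115.1188
(2,2): Delta=-0.2333 Bond=44.2136
V0=32.6548

No-arbitrage ⇒ martingale measure with p* = (R−d)/(u−d) = 0.6250.
Terminal values V(3,·): V(3,0)=94.0259, V(3,1)=70.6877, V(3,2)=22.8637, V(3,3)=0.0000
Node (2,0) S=36.4658: V=(p*·70.6877+(1−p*)·94.0259)/1.01=78.6530; Δ=(70.6877−94.0259)/(45.5823−22.2441)=-1.0000; B=V−Δ·S=115.1188
Node (2,1) S=74.7250: V=(p*·22.8637+(1−p*)·70.6877)/1.01=40.3938; Δ=(22.8637−70.6877)/(93.4062−45.5822)=-1.0000; B=V−Δ·S=115.1188
Node (2,2) S=153.1250: V=(p*·0.0000+(1−p*)·22.8637)/1.01=8.4890; Δ=(0.0000−22.8637)/(191.4062−93.4062)=-0.2333; B=V−Δ·S=44.2136
Node (1,0) S=59.7800: V=(p*·40.3938+(1−p*)·78.6530)/1.01=54.1990; Δ=(40.3938−78.6530)/(74.7250−36.4658)=-1.0000; B=V−Δ·S=113.9790
Node (1,1) S=122.5000: V=(p*·8.4890+(1−p*)·40.3938)/1.01=20.2508; Δ=(8.4890−40.3938)/(153.1250−74.7250)=-0.4069; B=V−Δ·S=70.1020
Node (0,0) S=98.0000: V=(p*·20.2508+(1−p*)·54.1990)/1.01=32.6548; Δ=(20.2508−54.1990)/(122.5000−59.7800)=-0.5413; B=V−Δ·S=85.6989
The time-0 hedge costs 32.6548, which is the no-arbitrage price.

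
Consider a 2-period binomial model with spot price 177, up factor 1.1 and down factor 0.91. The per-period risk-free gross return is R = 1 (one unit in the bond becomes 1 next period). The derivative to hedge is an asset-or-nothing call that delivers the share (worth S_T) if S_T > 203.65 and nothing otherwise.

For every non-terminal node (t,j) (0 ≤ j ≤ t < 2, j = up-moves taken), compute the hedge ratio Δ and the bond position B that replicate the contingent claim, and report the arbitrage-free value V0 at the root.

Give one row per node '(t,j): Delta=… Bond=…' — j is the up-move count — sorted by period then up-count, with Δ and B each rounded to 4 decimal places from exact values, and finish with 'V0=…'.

Under the risk-neutral measure, an up-move has probability p* = (R−d)/(u−d) = 0.4737 and values discount at R = 1.
Terminal values V(2,·): V(2,0)=0.0000, V(2,1)=0.0000, V(2,2)=214.1700
Node (1,0) S=161.0700: V=(p*·0.0000+(1−p*)·0.0000)/1=0.0000; Δ=(0.0000−0.0000)/(177.1770−146.5737)=0.0000; B=V−Δ·S=0.0000
Node (1,1) S=194.7000: V=(p*·214.1700+(1−p*)·0.0000)/1=101.4489; Δ=(214.1700−0.0000)/(214.1700−177.1770)=5.7895; B=V−Δ·S=-1025.7616
Node (0,0) S=177.0000: V=(p*·101.4489+(1−p*)·0.0000)/1=48.0548; Δ=(101.4489−0.0000)/(194.7000−161.0700)=3.0166; B=V−Δ·S=-485.8871
The time-0 hedge costs 48.0548, which is the no-arbitrage price.

(0,0): Delta=3.0166 Bond=-485.8871
(1,0): Delta=0.0000 Bond=0.0000
(1,1): Delta=5.7895 Bond=-1025.7616
V0=48.0548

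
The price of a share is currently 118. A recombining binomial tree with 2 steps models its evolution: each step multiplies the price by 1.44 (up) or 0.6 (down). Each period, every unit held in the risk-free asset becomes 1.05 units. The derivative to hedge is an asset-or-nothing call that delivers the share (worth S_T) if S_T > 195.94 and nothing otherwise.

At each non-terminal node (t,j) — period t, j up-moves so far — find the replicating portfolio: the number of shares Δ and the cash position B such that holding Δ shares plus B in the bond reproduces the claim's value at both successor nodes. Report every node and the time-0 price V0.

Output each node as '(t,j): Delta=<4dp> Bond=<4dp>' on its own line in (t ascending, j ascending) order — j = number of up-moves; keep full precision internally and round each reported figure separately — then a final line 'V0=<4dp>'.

Under the risk-neutral measure, an up-move has probability p* = (R−d)/(u−d) = 0.5357 and values discount at R = 1.05.
Terminal values V(2,·): V(2,0)=0.0000, V(2,1)=0.0000, V(2,2)=244.6848
Node (1,0) S=70.8000: V=(p*·0.0000+(1−p*)·0.0000)/1.05=0.0000; Δ=(0.0000−0.0000)/(101.9520−42.4800)=0.0000; B=V−Δ·S=0.0000
Node (1,1) S=169.9200: V=(p*·244.6848+(1−p*)·0.0000)/1.05=124.8392; Δ=(244.6848−0.0000)/(244.6848−101.9520)=1.7143; B=V−Δ·S=-166.4522
Node (0,0) S=118.0000: V=(p*·124.8392+(1−p*)·0.0000)/1.05=63.6935; Δ=(124.8392−0.0000)/(169.9200−70.8000)=1.2595; B=V−Δ·S=-84.9246
Root portfolio cost Δ·118+B reproduces V0=63.6935.

(0,0): Delta=1.2595 Bond=-84.9246
(1,0): Delta=0.0000 Bond=0.0000
(1,1): Delta=1.7143 Bond=-166.4522
V0=63.6935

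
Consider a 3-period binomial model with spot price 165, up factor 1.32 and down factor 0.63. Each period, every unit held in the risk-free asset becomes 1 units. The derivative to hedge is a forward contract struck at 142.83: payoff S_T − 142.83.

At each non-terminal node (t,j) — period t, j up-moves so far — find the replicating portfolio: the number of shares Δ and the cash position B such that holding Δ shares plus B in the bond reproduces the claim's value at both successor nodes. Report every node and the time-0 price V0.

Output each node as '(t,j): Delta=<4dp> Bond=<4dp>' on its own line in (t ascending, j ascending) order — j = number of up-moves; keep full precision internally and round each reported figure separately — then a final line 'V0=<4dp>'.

(0,0): Delta=1.0000 Bond=-142.8300
(1,0): Delta=1.0000 Bond=-142.8300
(1,1): Delta=1.0000 Bond=-142.8300
(2,0): Delta=1.0000 Bond=-142.8300
(2,1): Delta=1.0000 Bond=-142.8300
(2,2): Delta=1.0000 Bond=-142.8300
V0=22.1700

Since d<R<u, set p* = (R−d)/(u−d) = 0.5362; price each node as the discounted p*-expectation of its children.
Payoff layer (t=3): V(3,0)=-101.5722, V(3,1)=-56.3852, V(3,2)=38.2925, V(3,3)=236.6647
Node (2,0) S=65.4885: V=(p*·-56.3852+(1−p*)·-101.5722)/1=-77.3415; Δ=(-56.3852−-101.5722)/(86.4448−41.2578)=1.0000; B=V−Δ·S=-142.8300
Node (2,1) S=137.2140: V=(p*·38.2925+(1−p*)·-56.3852)/1=-5.6160; Δ=(38.2925−-56.3852)/(181.1225−86.4448)=1.0000; B=V−Δ·S=-142.8300
Node (2,2) S=287.4960: V=(p*·236.6647+(1−p*)·38.2925)/1=144.6660; Δ=(236.6647−38.2925)/(379.4947−181.1225)=1.0000; B=V−Δ·S=-142.8300
Node (1,0) S=103.9500: V=(p*·-5.6160+(1−p*)·-77.3415)/1=-38.8800; Δ=(-5.6160−-77.3415)/(137.2140−65.4885)=1.0000; B=V−Δ·S=-142.8300
Node (1,1) S=217.8000: V=(p*·144.6660+(1−p*)·-5.6160)/1=74.9700; Δ=(144.6660−-5.6160)/(287.4960−137.2140)=1.0000; B=V−Δ·S=-142.8300
Node (0,0) S=165.0000: V=(p*·74.9700+(1−p*)·-38.8800)/1=22.1700; Δ=(74.9700−-38.8800)/(217.8000−103.9500)=1.0000; B=V−Δ·S=-142.8300
Root portfolio cost Δ·165+B reproduces V0=22.1700.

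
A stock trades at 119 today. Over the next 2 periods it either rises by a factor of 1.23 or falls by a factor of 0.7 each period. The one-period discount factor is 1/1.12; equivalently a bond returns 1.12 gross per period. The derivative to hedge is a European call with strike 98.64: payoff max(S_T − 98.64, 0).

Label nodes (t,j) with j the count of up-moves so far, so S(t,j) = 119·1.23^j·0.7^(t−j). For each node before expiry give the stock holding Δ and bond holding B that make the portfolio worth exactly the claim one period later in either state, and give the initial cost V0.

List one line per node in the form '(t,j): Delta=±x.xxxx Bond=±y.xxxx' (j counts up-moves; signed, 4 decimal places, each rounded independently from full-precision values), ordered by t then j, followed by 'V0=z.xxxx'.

The replicating-portfolio and risk-neutral prices coincide; use p* = (1.12−0.7)/(1.23−0.7) = 0.7925 for the latter.
Terminal payoffs: V(2,0)=0.0000, V(2,1)=3.8190, V(2,2)=81.3951
(1,0): S=83.3000. Δ = (V_up−V_dn)/(S_up−S_dn) = (3.8190−0.0000)/(102.4590−58.3100) = 0.0865. V = [p*·3.8190 + (1−p*)·0.0000]/1.12 = 2.7021. B = V − Δ·S = -4.5035.
(1,1): S=146.3700. Δ = (V_up−V_dn)/(S_up−S_dn) = (81.3951−3.8190)/(180.0351−102.4590) = 1.0000. V = [p*·81.3951 + (1−p*)·3.8190]/1.12 = 58.2986. B = V − Δ·S = -88.0714.
(0,0): S=119.0000. Δ = (V_up−V_dn)/(S_up−S_dn) = (58.2986−2.7021)/(146.3700−83.3000) = 0.8815. V = [p*·58.2986 + (1−p*)·2.7021]/1.12 = 41.7497. B = V − Δ·S = -63.1492.
Check: Δ(0,0)·S0 + B(0,0) = 41.7497 = V0.

(0,0): Delta=0.8815 Bond=-63.1492
(1,0): Delta=0.0865 Bond=-4.5035
(1,1): Delta=1.0000 Bond=-88.0714
V0=41.7497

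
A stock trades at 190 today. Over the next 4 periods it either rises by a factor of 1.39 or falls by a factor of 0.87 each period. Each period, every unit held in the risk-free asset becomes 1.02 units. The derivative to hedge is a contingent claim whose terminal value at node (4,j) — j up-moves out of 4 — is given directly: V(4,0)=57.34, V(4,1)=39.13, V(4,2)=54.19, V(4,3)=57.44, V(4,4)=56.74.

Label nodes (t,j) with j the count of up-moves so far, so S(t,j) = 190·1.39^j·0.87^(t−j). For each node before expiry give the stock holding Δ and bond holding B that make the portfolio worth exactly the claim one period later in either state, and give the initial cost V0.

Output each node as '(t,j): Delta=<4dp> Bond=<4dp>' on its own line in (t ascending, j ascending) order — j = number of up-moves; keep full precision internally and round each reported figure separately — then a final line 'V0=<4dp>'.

(0,0): Delta=0.0057 Bond=44.1624
(1,0): Delta=-0.0309 Bond=51.1039
(1,1): Delta=0.0623 Bond=30.1019
(2,0): Delta=-0.1129 Bond=63.9150
(2,1): Delta=0.0956 Bond=23.0463
(2,2): Delta=0.0108 Bond=49.5928
(3,0): Delta=-0.2799 Bond=86.0850
(3,1): Delta=0.1449 Bond=13.6603
(3,2): Delta=0.0196 Bond=47.7966
(3,3): Delta=-0.0026 Bond=57.4619
V0=45.2474

No-arbitrage ⇒ martingale measure with p* = (R−d)/(u−d) = 0.2885.
Payoff layer (t=4): V(4,0)=57.3400, V(4,1)=39.1300, V(4,2)=54.1900, V(4,3)=57.4400, V(4,4)=56.7400
  t=3,j=0: stock 125.1156 → up 173.9106 (V=39.1300), down 108.8505 (V=57.3400). Price 51.0658; hedge Δ=-0.2799, bond B=86.0850.
  t=3,j=1: stock 199.8973 → up 277.8572 (V=54.1900), down 173.9106 (V=39.1300). Price 42.6218; hedge Δ=0.1449, bond B=13.6603.
  t=3,j=2: stock 319.3761 → up 443.9328 (V=57.4400), down 277.8572 (V=54.1900). Price 54.0466; hedge Δ=0.0196, bond B=47.7966.
  t=3,j=3: stock 510.2676 → up 709.2720 (V=56.7400), down 443.9328 (V=57.4400). Price 56.1158; hedge Δ=-0.0026, bond B=57.4619.
  t=2,j=0: stock 143.8110 → up 199.8973 (V=42.6218), down 125.1156 (V=51.0658). Price 47.6765; hedge Δ=-0.1129, bond B=63.9150.
  t=2,j=1: stock 229.7670 → up 319.3761 (V=54.0466), down 199.8973 (V=42.6218). Price 45.0171; hedge Δ=0.0956, bond B=23.0463.
  t=2,j=2: stock 367.0990 → up 510.2676 (V=56.1158), down 319.3761 (V=54.0466). Price 53.5720; hedge Δ=0.0108, bond B=49.5928.
  t=1,j=0: stock 165.3000 → up 229.7670 (V=45.0171), down 143.8110 (V=47.6765). Price 45.9896; hedge Δ=-0.0309, bond B=51.1039.
  t=1,j=1: stock 264.1000 → up 367.0990 (V=53.5720), down 229.7670 (V=45.0171). Price 46.5538; hedge Δ=0.0623, bond B=30.1019.
  t=0,j=0: stock 190.0000 → up 264.1000 (V=46.5538), down 165.3000 (V=45.9896). Price 45.2474; hedge Δ=0.0057, bond B=44.1624.
Check: Δ(0,0)·S0 + B(0,0) = 45.2474 = V0.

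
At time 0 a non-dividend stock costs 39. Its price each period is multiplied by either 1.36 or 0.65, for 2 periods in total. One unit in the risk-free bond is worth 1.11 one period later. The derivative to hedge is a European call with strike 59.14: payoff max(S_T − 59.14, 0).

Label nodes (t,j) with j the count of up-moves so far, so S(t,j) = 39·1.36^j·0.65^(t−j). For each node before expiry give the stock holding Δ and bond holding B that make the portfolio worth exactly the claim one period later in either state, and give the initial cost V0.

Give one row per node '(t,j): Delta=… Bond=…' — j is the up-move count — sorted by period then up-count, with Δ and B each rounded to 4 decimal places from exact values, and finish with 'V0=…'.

(0,0): Delta=0.2739 Bond=-6.2555
(1,0): Delta=0.0000 Bond=0.0000
(1,1): Delta=0.3451 Bond=-10.7174
V0=4.4270

Since d<R<u, set p* = (R−d)/(u−d) = 0.6479; price each node as the discounted p*-expectation of its children.
Payoff layer (t=2): V(2,0)=0.0000, V(2,1)=0.0000, V(2,2)=12.9944
  t=1,j=0: stock 25.3500 → up 34.4760 (V=0.0000), down 16.4775 (V=0.0000). Price 0.0000; hedge Δ=0.0000, bond B=0.0000.
  t=1,j=1: stock 53.0400 → up 72.1344 (V=12.9944), down 34.4760 (V=0.0000). Price 7.5846; hedge Δ=0.3451, bond B=-10.7174.
  t=0,j=0: stock 39.0000 → up 53.0400 (V=7.5846), down 25.3500 (V=0.0000). Price 4.4270; hedge Δ=0.2739, bond B=-6.2555.
The time-0 hedge costs 4.4270, which is the no-arbitrage price.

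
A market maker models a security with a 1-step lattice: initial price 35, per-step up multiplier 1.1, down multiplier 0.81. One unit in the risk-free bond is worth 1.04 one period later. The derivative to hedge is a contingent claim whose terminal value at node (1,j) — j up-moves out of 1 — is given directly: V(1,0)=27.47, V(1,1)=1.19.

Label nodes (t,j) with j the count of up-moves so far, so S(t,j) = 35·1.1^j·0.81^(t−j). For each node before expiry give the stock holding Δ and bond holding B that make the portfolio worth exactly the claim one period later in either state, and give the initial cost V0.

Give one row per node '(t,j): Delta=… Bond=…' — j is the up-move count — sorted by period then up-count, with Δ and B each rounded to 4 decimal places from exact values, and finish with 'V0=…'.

The replicating-portfolio and risk-neutral prices coincide; use p* = (1.04−0.81)/(1.1−0.81) = 0.7931 for the latter.
Payoff layer (t=1): V(1,0)=27.4700, V(1,1)=1.1900
  t=0,j=0: stock 35.0000 → up 38.5000 (V=1.1900), down 28.3500 (V=27.4700). Price 6.3723; hedge Δ=-2.5892, bond B=96.9930.
Root portfolio cost Δ·35+B reproduces V0=6.3723.

(0,0): Delta=-2.5892 Bond=96.9930
V0=6.3723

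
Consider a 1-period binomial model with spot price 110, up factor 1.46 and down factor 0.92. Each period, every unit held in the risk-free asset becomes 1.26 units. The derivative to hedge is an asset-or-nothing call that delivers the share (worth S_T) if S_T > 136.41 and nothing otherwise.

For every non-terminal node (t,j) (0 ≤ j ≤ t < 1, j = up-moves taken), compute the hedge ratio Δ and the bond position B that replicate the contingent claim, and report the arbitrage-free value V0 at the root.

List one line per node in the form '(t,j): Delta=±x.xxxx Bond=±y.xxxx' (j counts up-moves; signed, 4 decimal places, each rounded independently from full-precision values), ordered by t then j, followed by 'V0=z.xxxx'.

(0,0): Delta=2.7037 Bond=-217.1546
V0=80.2528

No-arbitrage ⇒ martingale measure with p* = (R−d)/(u−d) = 0.6296.
Terminal values V(1,·): V(1,0)=0.0000, V(1,1)=160.6000
Node (0,0) S=110.0000: V=(p*·160.6000+(1−p*)·0.0000)/1.26=80.2528; Δ=(160.6000−0.0000)/(160.6000−101.2000)=2.7037; B=V−Δ·S=-217.1546
Each (Δ,B) replicates both successor values, so the strategy is self-financing and V0 is arbitrage-free.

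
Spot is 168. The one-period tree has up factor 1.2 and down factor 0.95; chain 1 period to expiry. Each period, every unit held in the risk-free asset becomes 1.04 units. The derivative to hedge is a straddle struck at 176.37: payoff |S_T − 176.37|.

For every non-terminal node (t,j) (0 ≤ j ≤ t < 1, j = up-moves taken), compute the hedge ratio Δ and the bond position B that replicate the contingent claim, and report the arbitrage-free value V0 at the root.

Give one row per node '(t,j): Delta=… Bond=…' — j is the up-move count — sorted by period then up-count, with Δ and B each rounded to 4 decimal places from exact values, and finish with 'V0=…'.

(0,0): Delta=0.2014 Bond=-14.7865
V0=19.0535

No-arbitrage ⇒ martingale measure with p* = (R−d)/(u−d) = 0.3600.
Terminal values V(1,·): V(1,0)=16.7700, V(1,1)=25.2300
Node (0,0) S=168.0000: V=(p*·25.2300+(1−p*)·16.7700)/1.04=19.0535; Δ=(25.2300−16.7700)/(201.6000−159.6000)=0.2014; B=V−Δ·S=-14.7865
Self-financing check: at every node Δ·S+B equals the discounted successor values.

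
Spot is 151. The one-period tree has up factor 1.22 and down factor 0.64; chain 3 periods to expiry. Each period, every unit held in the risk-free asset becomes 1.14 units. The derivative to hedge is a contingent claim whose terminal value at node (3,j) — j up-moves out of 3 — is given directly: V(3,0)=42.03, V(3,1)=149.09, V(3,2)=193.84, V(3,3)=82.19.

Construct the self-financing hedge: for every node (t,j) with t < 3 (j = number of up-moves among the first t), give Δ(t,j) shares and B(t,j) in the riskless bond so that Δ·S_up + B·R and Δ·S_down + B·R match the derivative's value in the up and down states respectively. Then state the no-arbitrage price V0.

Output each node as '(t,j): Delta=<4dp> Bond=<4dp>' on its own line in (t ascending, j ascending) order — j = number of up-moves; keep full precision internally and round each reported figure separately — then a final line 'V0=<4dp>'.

No-arbitrage ⇒ martingale measure with p* = (R−d)/(u−d) = 0.8621.
Terminal values V(3,·): V(3,0)=42.0300, V(3,1)=149.0900, V(3,2)=193.8400, V(3,3)=82.1900
Node (2,0) S=61.8496: V=(p*·149.0900+(1−p*)·42.0300)/1.14=117.8273; Δ=(149.0900−42.0300)/(75.4565−39.5837)=2.9844; B=V−Δ·S=-66.7589
Node (2,1) S=117.9008: V=(p*·193.8400+(1−p*)·149.0900)/1.14=164.6207; Δ=(193.8400−149.0900)/(143.8390−75.4565)=0.6544; B=V−Δ·S=87.4655
Node (2,2) S=224.7484: V=(p*·82.1900+(1−p*)·193.8400)/1.14=85.6053; Δ=(82.1900−193.8400)/(274.1930−143.8390)=-0.8565; B=V−Δ·S=278.1053
Node (1,0) S=96.6400: V=(p*·164.6207+(1−p*)·117.8273)/1.14=138.7425; Δ=(164.6207−117.8273)/(117.9008−61.8496)=0.8348; B=V−Δ·S=58.0642
Node (1,1) S=184.2200: V=(p*·85.6053+(1−p*)·164.6207)/1.14=84.6526; Δ=(85.6053−164.6207)/(224.7484−117.9008)=-0.7395; B=V−Δ·S=220.8861
Node (0,0) S=151.0000: V=(p*·84.6526+(1−p*)·138.7425)/1.14=80.8011; Δ=(84.6526−138.7425)/(184.2200−96.6400)=-0.6176; B=V−Δ·S=174.0595
Each (Δ,B) replicates both successor values, so the strategy is self-financing and V0 is arbitrage-free.

(0,0): Delta=-0.6176 Bond=174.0595
(1,0): Delta=0.8348 Bond=58.0642
(1,1): Delta=-0.7395 Bond=220.8861
(2,0): Delta=2.9844 Bond=-66.7589
(2,1): Delta=0.6544 Bond=87.4655
(2,2): Delta=-0.8565 Bond=278.1053
V0=80.8011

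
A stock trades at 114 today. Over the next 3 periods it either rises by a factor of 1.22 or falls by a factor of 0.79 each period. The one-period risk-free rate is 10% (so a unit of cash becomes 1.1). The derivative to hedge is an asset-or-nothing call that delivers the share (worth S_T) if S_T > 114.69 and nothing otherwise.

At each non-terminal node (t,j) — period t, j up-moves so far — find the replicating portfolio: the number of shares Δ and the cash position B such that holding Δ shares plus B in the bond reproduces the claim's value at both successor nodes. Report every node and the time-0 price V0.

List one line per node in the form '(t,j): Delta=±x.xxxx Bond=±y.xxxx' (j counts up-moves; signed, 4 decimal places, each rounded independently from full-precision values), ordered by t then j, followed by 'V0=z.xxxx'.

(0,0): Delta=1.5487 Bond=-74.4506
(1,0): Delta=2.2686 Bond=-146.7297
(1,1): Delta=1.3682 Bond=-56.7986
(2,0): Delta=0.0000 Bond=0.0000
(2,1): Delta=2.8372 Bond=-223.8812
(2,2): Delta=1.0000 Bond=0.0000
V0=102.0977

No-arbitrage ⇒ martingale measure with p* = (R−d)/(u−d) = 0.7209.
Terminal values V(3,·): V(3,0)=0.0000, V(3,1)=0.0000, V(3,2)=134.0453, V(3,3)=207.0067
Node (2,0) S=71.1474: V=(p*·0.0000+(1−p*)·0.0000)/1.1=0.0000; Δ=(0.0000−0.0000)/(86.7998−56.2064)=0.0000; B=V−Δ·S=0.0000
Node (2,1) S=109.8732: V=(p*·134.0453+(1−p*)·0.0000)/1.1=87.8521; Δ=(134.0453−0.0000)/(134.0453−86.7998)=2.8372; B=V−Δ·S=-223.8812
Node (2,2) S=169.6776: V=(p*·207.0067+(1−p*)·134.0453)/1.1=169.6776; Δ=(207.0067−134.0453)/(207.0067−134.0453)=1.0000; B=V−Δ·S=0.0000
Node (1,0) S=90.0600: V=(p*·87.8521+(1−p*)·0.0000)/1.1=57.5775; Δ=(87.8521−0.0000)/(109.8732−71.1474)=2.2686; B=V−Δ·S=-146.7297
Node (1,1) S=139.0800: V=(p*·169.6776+(1−p*)·87.8521)/1.1=133.4933; Δ=(169.6776−87.8521)/(169.6776−109.8732)=1.3682; B=V−Δ·S=-56.7986
Node (0,0) S=114.0000: V=(p*·133.4933+(1−p*)·57.5775)/1.1=102.0977; Δ=(133.4933−57.5775)/(139.0800−90.0600)=1.5487; B=V−Δ·S=-74.4506
Root portfolio cost Δ·114+B reproduces V0=102.0977.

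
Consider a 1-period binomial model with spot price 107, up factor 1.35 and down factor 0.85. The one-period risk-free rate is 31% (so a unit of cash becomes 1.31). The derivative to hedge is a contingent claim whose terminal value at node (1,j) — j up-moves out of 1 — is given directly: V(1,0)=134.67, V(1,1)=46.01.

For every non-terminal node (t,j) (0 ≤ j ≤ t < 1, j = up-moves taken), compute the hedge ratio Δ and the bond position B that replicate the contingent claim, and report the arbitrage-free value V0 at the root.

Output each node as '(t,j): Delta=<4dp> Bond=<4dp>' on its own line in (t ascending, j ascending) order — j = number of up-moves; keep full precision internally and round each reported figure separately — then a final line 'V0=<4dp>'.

Since d<R<u, set p* = (R−d)/(u−d) = 0.9200; price each node as the discounted p*-expectation of its children.
Payoff layer (t=1): V(1,0)=134.6700, V(1,1)=46.0100
  t=0,j=0: stock 107.0000 → up 144.4500 (V=46.0100), down 90.9500 (V=134.6700). Price 40.5365; hedge Δ=-1.6572, bond B=217.8565.
Each (Δ,B) replicates both successor values, so the strategy is self-financing and V0 is arbitrage-free.

(0,0): Delta=-1.6572 Bond=217.8565
V0=40.5365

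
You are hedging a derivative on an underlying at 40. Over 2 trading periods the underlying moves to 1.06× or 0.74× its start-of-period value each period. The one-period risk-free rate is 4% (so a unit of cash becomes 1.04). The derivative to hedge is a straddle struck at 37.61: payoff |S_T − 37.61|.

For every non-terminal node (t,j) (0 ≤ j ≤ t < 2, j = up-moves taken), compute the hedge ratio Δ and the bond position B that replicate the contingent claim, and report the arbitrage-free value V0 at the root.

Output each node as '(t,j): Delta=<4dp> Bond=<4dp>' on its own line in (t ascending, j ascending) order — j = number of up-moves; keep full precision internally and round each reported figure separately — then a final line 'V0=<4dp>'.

Since d<R<u, set p* = (R−d)/(u−d) = 0.9375; price each node as the discounted p*-expectation of its children.
At expiry t=2: V(2,0)=15.7060, V(2,1)=6.2340, V(2,2)=7.3340
Node (1,0) S=29.6000: V=(p*·6.2340+(1−p*)·15.7060)/1.04=6.5635; Δ=(6.2340−15.7060)/(31.3760−21.9040)=-1.0000; B=V−Δ·S=36.1635
Node (1,1) S=42.4000: V=(p*·7.3340+(1−p*)·6.2340)/1.04=6.9858; Δ=(7.3340−6.2340)/(44.9440−31.3760)=0.0811; B=V−Δ·S=3.5483
Node (0,0) S=40.0000: V=(p*·6.9858+(1−p*)·6.5635)/1.04=6.6918; Δ=(6.9858−6.5635)/(42.4000−29.6000)=0.0330; B=V−Δ·S=5.3719
Check: Δ(0,0)·S0 + B(0,0) = 6.6918 = V0.

(0,0): Delta=0.0330 Bond=5.3719
(1,0): Delta=-1.0000 Bond=36.1635
(1,1): Delta=0.0811 Bond=3.5483
V0=6.6918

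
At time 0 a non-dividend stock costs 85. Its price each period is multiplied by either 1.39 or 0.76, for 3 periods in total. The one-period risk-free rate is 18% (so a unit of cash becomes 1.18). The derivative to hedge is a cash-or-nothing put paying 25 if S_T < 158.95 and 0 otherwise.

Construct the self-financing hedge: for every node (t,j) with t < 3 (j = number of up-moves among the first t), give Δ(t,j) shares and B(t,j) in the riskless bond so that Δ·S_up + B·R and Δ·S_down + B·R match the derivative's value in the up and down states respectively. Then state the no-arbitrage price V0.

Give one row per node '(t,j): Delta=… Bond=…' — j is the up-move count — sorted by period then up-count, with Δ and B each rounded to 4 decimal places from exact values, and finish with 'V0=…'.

(0,0): Delta=-0.1490 Bond=23.3738
(1,0): Delta=0.0000 Bond=17.9546
(1,1): Delta=-0.1898 Bond=32.3943
(2,0): Delta=0.0000 Bond=21.1864
(2,1): Delta=0.0000 Bond=21.1864
(2,2): Delta=-0.2416 Bond=46.7447
V0=10.7074

The replicating-portfolio and risk-neutral prices coincide; use p* = (1.18−0.76)/(1.39−0.76) = 0.6667 for the latter.
Terminal values V(3,·): V(3,0)=25.0000, V(3,1)=25.0000, V(3,2)=25.0000, V(3,3)=0.0000
Node (2,0) S=49.0960: V=(p*·25.0000+(1−p*)·25.0000)/1.18=21.1864; Δ=(25.0000−25.0000)/(68.2434−37.3130)=0.0000; B=V−Δ·S=21.1864
Node (2,1) S=89.7940: V=(p*·25.0000+(1−p*)·25.0000)/1.18=21.1864; Δ=(25.0000−25.0000)/(124.8137−68.2434)=0.0000; B=V−Δ·S=21.1864
Node (2,2) S=164.2285: V=(p*·0.0000+(1−p*)·25.0000)/1.18=7.0621; Δ=(0.0000−25.0000)/(228.2776−124.8137)=-0.2416; B=V−Δ·S=46.7447
Node (1,0) S=64.6000: V=(p*·21.1864+(1−p*)·21.1864)/1.18=17.9546; Δ=(21.1864−21.1864)/(89.7940−49.0960)=0.0000; B=V−Δ·S=17.9546
Node (1,1) S=118.1500: V=(p*·7.0621+(1−p*)·21.1864)/1.18=9.9748; Δ=(7.0621−21.1864)/(164.2285−89.7940)=-0.1898; B=V−Δ·S=32.3943
Node (0,0) S=85.0000: V=(p*·9.9748+(1−p*)·17.9546)/1.18=10.7074; Δ=(9.9748−17.9546)/(118.1500−64.6000)=-0.1490; B=V−Δ·S=23.3738
The time-0 hedge costs 10.7074, which is the no-arbitrage price.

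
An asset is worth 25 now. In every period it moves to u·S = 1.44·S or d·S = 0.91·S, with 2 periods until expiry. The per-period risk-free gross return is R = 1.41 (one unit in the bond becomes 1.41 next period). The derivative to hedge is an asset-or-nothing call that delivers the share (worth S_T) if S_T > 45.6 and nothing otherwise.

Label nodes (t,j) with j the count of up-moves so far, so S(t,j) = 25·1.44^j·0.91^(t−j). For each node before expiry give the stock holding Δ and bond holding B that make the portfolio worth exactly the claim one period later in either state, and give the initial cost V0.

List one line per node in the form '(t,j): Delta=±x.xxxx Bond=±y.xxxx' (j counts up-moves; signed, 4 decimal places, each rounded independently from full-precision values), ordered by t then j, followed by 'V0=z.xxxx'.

(0,0): Delta=2.6177 Bond=-42.2364
(1,0): Delta=0.0000 Bond=0.0000
(1,1): Delta=2.7170 Bond=-63.1265
V0=23.2068

Risk-neutral probability p* = (R−d)/(u−d) = (1.41−0.91)/(1.44−0.91) = 0.9434.
Terminal values V(2,·): V(2,0)=0.0000, V(2,1)=0.0000, V(2,2)=51.8400
Node (1,0) S=22.7500: V=(p*·0.0000+(1−p*)·0.0000)/1.41=0.0000; Δ=(0.0000−0.0000)/(32.7600−20.7025)=0.0000; B=V−Δ·S=0.0000
Node (1,1) S=36.0000: V=(p*·51.8400+(1−p*)·0.0000)/1.41=34.6849; Δ=(51.8400−0.0000)/(51.8400−32.7600)=2.7170; B=V−Δ·S=-63.1265
Node (0,0) S=25.0000: V=(p*·34.6849+(1−p*)·0.0000)/1.41=23.2068; Δ=(34.6849−0.0000)/(36.0000−22.7500)=2.6177; B=V−Δ·S=-42.2364
The time-0 hedge costs 23.2068, which is the no-arbitrage price.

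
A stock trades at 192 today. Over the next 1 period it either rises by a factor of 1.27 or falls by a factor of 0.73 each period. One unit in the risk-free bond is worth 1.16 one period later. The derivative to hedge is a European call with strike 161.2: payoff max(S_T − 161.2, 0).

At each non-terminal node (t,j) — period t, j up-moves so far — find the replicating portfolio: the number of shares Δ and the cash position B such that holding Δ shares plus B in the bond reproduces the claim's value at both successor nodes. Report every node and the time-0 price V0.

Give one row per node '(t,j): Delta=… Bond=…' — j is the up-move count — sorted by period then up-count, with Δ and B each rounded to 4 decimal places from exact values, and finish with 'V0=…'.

(0,0): Delta=0.7971 Bond=-96.3078
V0=56.7292

The replicating-portfolio and risk-neutral prices coincide; use p* = (1.16−0.73)/(1.27−0.73) = 0.7963 for the latter.
Terminal values V(1,·): V(1,0)=0.0000, V(1,1)=82.6400
Node (0,0) S=192.0000: V=(p*·82.6400+(1−p*)·0.0000)/1.16=56.7292; Δ=(82.6400−0.0000)/(243.8400−140.1600)=0.7971; B=V−Δ·S=-96.3078
Each (Δ,B) replicates both successor values, so the strategy is self-financing and V0 is arbitrage-free.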